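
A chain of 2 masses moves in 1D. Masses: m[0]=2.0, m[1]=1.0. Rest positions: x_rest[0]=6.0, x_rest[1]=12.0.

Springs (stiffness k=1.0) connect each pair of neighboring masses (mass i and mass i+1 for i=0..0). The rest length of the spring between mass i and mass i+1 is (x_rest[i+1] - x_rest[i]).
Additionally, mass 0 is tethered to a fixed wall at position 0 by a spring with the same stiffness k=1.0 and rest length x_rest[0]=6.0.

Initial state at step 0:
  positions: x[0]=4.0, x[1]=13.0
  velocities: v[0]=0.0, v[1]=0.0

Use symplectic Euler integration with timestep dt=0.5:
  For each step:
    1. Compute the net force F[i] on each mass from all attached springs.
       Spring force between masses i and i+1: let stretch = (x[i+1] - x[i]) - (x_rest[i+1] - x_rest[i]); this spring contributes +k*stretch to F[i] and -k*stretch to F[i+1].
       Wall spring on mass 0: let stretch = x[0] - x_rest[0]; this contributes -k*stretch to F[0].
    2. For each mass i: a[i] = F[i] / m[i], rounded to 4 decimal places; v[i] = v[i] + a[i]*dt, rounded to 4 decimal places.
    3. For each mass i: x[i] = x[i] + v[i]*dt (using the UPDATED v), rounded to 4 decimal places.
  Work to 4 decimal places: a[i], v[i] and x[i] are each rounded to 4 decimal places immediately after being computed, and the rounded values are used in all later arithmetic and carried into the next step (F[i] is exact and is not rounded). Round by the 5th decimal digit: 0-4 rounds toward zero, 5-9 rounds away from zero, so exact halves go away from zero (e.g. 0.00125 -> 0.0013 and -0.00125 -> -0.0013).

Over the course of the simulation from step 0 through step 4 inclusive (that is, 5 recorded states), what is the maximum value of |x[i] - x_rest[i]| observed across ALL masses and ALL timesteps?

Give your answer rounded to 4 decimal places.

Answer: 2.3193

Derivation:
Step 0: x=[4.0000 13.0000] v=[0.0000 0.0000]
Step 1: x=[4.6250 12.2500] v=[1.2500 -1.5000]
Step 2: x=[5.6250 11.0938] v=[2.0000 -2.3125]
Step 3: x=[6.6055 10.0704] v=[1.9610 -2.0469]
Step 4: x=[7.1935 9.6807] v=[1.1759 -0.7794]
Max displacement = 2.3193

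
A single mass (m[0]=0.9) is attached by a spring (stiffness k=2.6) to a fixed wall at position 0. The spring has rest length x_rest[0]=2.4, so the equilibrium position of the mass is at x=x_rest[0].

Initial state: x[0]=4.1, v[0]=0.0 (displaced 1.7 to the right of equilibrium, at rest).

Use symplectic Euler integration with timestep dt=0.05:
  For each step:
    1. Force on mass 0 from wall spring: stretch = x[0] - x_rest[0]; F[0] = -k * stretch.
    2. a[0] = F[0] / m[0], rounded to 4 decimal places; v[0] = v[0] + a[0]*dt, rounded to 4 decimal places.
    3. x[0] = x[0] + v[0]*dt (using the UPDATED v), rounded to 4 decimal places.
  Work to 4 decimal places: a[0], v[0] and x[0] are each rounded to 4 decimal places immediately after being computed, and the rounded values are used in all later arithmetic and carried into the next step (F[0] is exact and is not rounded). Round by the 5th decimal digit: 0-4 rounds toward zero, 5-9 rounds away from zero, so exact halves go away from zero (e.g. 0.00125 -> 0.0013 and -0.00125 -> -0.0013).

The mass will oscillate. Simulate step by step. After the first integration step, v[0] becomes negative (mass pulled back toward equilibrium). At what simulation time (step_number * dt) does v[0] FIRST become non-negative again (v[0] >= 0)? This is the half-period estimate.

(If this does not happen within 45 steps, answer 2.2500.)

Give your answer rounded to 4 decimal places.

Answer: 1.8500

Derivation:
Step 0: x=[4.1000] v=[0.0000]
Step 1: x=[4.0877] v=[-0.2456]
Step 2: x=[4.0632] v=[-0.4894]
Step 3: x=[4.0267] v=[-0.7296]
Step 4: x=[3.9785] v=[-0.9646]
Step 5: x=[3.9189] v=[-1.1926]
Step 6: x=[3.8483] v=[-1.4120]
Step 7: x=[3.7672] v=[-1.6212]
Step 8: x=[3.6763] v=[-1.8187]
Step 9: x=[3.5761] v=[-2.0031]
Step 10: x=[3.4675] v=[-2.1730]
Step 11: x=[3.3511] v=[-2.3272]
Step 12: x=[3.2279] v=[-2.4646]
Step 13: x=[3.0987] v=[-2.5842]
Step 14: x=[2.9644] v=[-2.6851]
Step 15: x=[2.8261] v=[-2.7666]
Step 16: x=[2.6847] v=[-2.8282]
Step 17: x=[2.5412] v=[-2.8693]
Step 18: x=[2.3967] v=[-2.8897]
Step 19: x=[2.2522] v=[-2.8892]
Step 20: x=[2.1088] v=[-2.8679]
Step 21: x=[1.9675] v=[-2.8258]
Step 22: x=[1.8293] v=[-2.7633]
Step 23: x=[1.6953] v=[-2.6809]
Step 24: x=[1.5663] v=[-2.5791]
Step 25: x=[1.4434] v=[-2.4587]
Step 26: x=[1.3274] v=[-2.3205]
Step 27: x=[1.2191] v=[-2.1656]
Step 28: x=[1.1194] v=[-1.9950]
Step 29: x=[1.0289] v=[-1.8100]
Step 30: x=[0.9483] v=[-1.6120]
Step 31: x=[0.8782] v=[-1.4023]
Step 32: x=[0.8191] v=[-1.1825]
Step 33: x=[0.7714] v=[-0.9542]
Step 34: x=[0.7355] v=[-0.7190]
Step 35: x=[0.7116] v=[-0.4786]
Step 36: x=[0.6999] v=[-0.2347]
Step 37: x=[0.7004] v=[0.0109]
First v>=0 after going negative at step 37, time=1.8500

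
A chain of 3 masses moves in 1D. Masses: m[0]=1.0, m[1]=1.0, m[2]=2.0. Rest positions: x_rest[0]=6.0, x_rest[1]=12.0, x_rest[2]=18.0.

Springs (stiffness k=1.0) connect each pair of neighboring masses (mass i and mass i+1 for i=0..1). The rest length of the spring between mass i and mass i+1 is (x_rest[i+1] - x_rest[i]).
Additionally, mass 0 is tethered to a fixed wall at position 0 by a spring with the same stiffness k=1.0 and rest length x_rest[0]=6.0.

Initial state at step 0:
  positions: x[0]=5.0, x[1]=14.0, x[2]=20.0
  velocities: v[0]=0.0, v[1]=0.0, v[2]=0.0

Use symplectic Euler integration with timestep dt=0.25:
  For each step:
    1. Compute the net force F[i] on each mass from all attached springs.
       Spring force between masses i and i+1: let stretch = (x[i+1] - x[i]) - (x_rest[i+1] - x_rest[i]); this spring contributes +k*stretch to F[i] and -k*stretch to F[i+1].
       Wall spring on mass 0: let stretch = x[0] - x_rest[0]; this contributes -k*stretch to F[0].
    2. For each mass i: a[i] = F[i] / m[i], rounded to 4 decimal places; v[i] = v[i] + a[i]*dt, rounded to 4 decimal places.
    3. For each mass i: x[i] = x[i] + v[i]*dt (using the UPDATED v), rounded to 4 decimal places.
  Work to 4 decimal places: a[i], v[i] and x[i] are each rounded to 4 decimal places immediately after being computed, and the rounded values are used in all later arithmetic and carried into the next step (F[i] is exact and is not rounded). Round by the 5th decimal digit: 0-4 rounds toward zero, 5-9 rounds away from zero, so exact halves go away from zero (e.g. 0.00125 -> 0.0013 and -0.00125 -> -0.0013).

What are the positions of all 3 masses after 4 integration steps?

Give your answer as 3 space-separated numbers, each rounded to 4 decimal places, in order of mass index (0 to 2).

Answer: 6.9087 12.6570 19.9216

Derivation:
Step 0: x=[5.0000 14.0000 20.0000] v=[0.0000 0.0000 0.0000]
Step 1: x=[5.2500 13.8125 20.0000] v=[1.0000 -0.7500 0.0000]
Step 2: x=[5.7070 13.4766 19.9941] v=[1.8281 -1.3438 -0.0235]
Step 3: x=[6.2930 13.0624 19.9721] v=[2.3438 -1.6568 -0.0882]
Step 4: x=[6.9087 12.6570 19.9216] v=[2.4629 -1.6217 -0.2019]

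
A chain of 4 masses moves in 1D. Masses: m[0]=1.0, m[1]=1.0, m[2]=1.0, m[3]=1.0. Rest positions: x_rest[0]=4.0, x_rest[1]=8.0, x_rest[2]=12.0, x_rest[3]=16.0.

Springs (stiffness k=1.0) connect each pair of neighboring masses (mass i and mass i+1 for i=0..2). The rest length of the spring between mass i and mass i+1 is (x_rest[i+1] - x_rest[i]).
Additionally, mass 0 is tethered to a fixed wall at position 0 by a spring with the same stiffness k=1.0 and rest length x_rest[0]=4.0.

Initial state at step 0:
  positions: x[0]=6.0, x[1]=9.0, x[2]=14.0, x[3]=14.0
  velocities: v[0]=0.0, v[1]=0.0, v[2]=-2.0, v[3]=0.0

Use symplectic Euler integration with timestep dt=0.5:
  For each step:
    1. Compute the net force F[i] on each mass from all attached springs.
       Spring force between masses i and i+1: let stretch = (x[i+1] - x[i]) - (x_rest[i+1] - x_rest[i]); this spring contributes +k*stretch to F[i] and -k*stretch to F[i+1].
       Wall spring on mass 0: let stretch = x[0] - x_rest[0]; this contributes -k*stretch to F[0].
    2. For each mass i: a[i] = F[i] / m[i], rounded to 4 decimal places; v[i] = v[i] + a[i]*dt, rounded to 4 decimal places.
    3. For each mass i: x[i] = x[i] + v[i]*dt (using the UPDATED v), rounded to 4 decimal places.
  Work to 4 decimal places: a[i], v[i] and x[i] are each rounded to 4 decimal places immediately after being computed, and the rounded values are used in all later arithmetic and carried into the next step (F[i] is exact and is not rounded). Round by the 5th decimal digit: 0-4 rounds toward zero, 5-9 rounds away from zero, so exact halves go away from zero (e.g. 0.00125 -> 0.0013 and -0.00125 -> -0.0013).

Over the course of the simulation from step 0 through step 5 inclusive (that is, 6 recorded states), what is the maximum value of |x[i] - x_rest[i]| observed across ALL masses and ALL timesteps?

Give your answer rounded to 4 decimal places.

Step 0: x=[6.0000 9.0000 14.0000 14.0000] v=[0.0000 0.0000 -2.0000 0.0000]
Step 1: x=[5.2500 9.5000 11.7500 15.0000] v=[-1.5000 1.0000 -4.5000 2.0000]
Step 2: x=[4.2500 9.5000 9.7500 16.1875] v=[-2.0000 0.0000 -4.0000 2.3750]
Step 3: x=[3.5000 8.2500 9.2969 16.7657] v=[-1.5000 -2.5000 -0.9063 1.1563]
Step 4: x=[3.0625 6.0742 10.4493 16.4767] v=[-0.8750 -4.3516 2.3047 -0.5781]
Step 5: x=[2.6123 4.2393 12.0148 15.6808] v=[-0.9004 -3.6699 3.1309 -1.5918]
Max displacement = 3.7607

Answer: 3.7607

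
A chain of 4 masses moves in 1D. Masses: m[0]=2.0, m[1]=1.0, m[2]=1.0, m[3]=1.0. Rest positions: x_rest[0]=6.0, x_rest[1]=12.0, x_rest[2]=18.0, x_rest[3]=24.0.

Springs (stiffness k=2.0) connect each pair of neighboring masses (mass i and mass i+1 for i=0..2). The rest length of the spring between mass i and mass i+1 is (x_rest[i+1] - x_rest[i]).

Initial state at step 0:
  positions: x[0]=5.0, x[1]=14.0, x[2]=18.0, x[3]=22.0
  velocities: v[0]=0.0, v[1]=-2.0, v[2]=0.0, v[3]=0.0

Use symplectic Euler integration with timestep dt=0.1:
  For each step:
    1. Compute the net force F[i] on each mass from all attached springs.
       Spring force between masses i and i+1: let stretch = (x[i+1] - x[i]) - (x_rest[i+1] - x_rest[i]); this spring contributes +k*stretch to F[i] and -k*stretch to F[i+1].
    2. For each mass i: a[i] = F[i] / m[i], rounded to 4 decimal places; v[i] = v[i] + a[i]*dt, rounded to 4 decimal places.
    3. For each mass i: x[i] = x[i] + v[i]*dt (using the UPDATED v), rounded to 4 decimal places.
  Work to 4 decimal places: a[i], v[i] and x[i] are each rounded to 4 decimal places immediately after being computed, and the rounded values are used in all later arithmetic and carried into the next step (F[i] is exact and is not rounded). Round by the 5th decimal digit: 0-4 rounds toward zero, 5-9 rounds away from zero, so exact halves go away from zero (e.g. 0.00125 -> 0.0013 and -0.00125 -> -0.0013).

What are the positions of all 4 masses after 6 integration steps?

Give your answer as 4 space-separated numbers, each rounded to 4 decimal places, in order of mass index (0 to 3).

Answer: 5.4794 11.2592 17.8031 22.7793

Derivation:
Step 0: x=[5.0000 14.0000 18.0000 22.0000] v=[0.0000 -2.0000 0.0000 0.0000]
Step 1: x=[5.0300 13.7000 18.0000 22.0400] v=[0.3000 -3.0000 0.0000 0.4000]
Step 2: x=[5.0867 13.3126 17.9948 22.1192] v=[0.5670 -3.8740 -0.0520 0.7920]
Step 3: x=[5.1657 12.8543 17.9784 22.2359] v=[0.7896 -4.5827 -0.1636 1.1671]
Step 4: x=[5.2616 12.3447 17.9447 22.3875] v=[0.9585 -5.0956 -0.3369 1.5156]
Step 5: x=[5.3683 11.8055 17.8879 22.5702] v=[1.0668 -5.3922 -0.5683 1.8270]
Step 6: x=[5.4794 11.2592 17.8031 22.7793] v=[1.1105 -5.4632 -0.8483 2.0905]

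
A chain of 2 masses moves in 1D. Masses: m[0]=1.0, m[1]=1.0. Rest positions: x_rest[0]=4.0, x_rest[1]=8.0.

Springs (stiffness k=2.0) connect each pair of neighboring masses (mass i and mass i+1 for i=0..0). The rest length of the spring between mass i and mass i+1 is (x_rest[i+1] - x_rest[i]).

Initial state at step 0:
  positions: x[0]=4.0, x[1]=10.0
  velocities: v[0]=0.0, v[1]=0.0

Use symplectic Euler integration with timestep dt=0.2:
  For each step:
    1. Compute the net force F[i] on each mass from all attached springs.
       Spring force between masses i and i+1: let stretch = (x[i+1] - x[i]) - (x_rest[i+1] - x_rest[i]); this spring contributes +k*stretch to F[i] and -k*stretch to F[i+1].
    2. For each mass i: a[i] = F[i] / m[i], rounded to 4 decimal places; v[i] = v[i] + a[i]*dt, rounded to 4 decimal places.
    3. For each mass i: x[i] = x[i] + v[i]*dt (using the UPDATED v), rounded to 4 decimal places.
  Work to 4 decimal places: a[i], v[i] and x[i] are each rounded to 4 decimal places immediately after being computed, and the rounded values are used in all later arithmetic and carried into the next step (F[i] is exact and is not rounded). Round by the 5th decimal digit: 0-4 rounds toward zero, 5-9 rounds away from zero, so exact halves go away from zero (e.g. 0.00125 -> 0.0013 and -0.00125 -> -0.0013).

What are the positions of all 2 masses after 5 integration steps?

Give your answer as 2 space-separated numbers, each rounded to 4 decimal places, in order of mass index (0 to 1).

Step 0: x=[4.0000 10.0000] v=[0.0000 0.0000]
Step 1: x=[4.1600 9.8400] v=[0.8000 -0.8000]
Step 2: x=[4.4544 9.5456] v=[1.4720 -1.4720]
Step 3: x=[4.8361 9.1639] v=[1.9085 -1.9085]
Step 4: x=[5.2440 8.7560] v=[2.0396 -2.0396]
Step 5: x=[5.6129 8.3871] v=[1.8444 -1.8444]

Answer: 5.6129 8.3871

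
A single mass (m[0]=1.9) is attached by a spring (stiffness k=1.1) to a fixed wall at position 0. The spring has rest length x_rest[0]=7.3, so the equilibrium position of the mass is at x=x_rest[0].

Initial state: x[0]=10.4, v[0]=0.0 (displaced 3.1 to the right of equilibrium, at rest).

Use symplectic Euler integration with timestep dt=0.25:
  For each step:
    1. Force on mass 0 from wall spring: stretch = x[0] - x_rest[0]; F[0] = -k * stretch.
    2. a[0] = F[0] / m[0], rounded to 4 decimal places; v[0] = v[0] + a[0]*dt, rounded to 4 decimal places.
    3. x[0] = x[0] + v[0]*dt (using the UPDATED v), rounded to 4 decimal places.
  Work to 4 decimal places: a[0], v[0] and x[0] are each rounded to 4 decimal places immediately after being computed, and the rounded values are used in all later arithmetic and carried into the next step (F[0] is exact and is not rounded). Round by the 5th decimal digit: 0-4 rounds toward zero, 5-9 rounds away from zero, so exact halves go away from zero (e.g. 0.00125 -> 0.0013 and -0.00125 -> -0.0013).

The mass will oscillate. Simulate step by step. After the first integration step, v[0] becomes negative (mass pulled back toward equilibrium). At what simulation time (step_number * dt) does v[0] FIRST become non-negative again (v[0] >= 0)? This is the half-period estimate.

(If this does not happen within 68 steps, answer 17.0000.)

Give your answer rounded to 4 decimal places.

Answer: 4.2500

Derivation:
Step 0: x=[10.4000] v=[0.0000]
Step 1: x=[10.2878] v=[-0.4487]
Step 2: x=[10.0675] v=[-0.8812]
Step 3: x=[9.7471] v=[-1.2818]
Step 4: x=[9.3381] v=[-1.6360]
Step 5: x=[8.8554] v=[-1.9310]
Step 6: x=[8.3164] v=[-2.1561]
Step 7: x=[7.7406] v=[-2.3032]
Step 8: x=[7.1489] v=[-2.3670]
Step 9: x=[6.5626] v=[-2.3451]
Step 10: x=[6.0030] v=[-2.2384]
Step 11: x=[5.4903] v=[-2.0507]
Step 12: x=[5.0431] v=[-1.7888]
Step 13: x=[4.6776] v=[-1.4622]
Step 14: x=[4.4069] v=[-1.0827]
Step 15: x=[4.2409] v=[-0.6640]
Step 16: x=[4.1856] v=[-0.2212]
Step 17: x=[4.2430] v=[0.2296]
First v>=0 after going negative at step 17, time=4.2500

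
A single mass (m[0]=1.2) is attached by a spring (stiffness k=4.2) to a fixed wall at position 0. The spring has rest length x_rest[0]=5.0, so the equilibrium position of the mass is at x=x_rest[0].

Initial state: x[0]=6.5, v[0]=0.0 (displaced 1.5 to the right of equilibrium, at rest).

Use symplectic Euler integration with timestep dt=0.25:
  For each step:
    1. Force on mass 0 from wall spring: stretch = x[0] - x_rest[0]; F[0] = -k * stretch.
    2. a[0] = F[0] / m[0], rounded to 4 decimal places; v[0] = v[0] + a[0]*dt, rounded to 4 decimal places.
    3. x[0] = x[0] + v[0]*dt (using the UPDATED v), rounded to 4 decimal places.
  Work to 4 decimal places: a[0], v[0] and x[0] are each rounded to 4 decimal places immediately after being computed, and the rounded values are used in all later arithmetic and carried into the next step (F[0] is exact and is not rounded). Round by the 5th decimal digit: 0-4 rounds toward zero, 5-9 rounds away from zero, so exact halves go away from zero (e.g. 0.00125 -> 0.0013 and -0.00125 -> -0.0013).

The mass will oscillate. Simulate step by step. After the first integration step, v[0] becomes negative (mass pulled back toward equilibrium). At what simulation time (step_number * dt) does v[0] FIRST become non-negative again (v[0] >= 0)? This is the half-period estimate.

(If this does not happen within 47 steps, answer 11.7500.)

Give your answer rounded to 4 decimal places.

Step 0: x=[6.5000] v=[0.0000]
Step 1: x=[6.1719] v=[-1.3125]
Step 2: x=[5.5874] v=[-2.3379]
Step 3: x=[4.8744] v=[-2.8519]
Step 4: x=[4.1889] v=[-2.7420]
Step 5: x=[3.6808] v=[-2.0323]
Step 6: x=[3.4613] v=[-0.8780]
Step 7: x=[3.5784] v=[0.4684]
First v>=0 after going negative at step 7, time=1.7500

Answer: 1.7500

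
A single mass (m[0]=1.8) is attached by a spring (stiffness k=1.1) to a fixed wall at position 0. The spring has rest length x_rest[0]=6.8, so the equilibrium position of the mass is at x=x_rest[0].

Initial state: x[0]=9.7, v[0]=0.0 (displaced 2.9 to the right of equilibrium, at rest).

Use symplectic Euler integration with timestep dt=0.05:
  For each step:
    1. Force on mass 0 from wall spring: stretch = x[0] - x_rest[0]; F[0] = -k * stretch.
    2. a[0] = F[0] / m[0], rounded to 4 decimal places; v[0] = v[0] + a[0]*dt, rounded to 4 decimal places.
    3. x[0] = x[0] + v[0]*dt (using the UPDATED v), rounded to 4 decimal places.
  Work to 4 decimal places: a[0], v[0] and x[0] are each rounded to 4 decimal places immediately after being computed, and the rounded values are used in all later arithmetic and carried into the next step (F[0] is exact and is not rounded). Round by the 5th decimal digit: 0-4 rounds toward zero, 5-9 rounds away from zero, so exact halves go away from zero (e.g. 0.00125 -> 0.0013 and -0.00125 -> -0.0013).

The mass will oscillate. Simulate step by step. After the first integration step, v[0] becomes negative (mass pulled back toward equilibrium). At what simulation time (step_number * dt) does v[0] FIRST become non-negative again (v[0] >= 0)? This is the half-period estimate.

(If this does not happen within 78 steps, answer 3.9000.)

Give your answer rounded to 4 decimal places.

Answer: 3.9000

Derivation:
Step 0: x=[9.7000] v=[0.0000]
Step 1: x=[9.6956] v=[-0.0886]
Step 2: x=[9.6867] v=[-0.1771]
Step 3: x=[9.6734] v=[-0.2653]
Step 4: x=[9.6557] v=[-0.3531]
Step 5: x=[9.6337] v=[-0.4404]
Step 6: x=[9.6074] v=[-0.5270]
Step 7: x=[9.5768] v=[-0.6128]
Step 8: x=[9.5419] v=[-0.6976]
Step 9: x=[9.5028] v=[-0.7814]
Step 10: x=[9.4596] v=[-0.8640]
Step 11: x=[9.4123] v=[-0.9453]
Step 12: x=[9.3610] v=[-1.0251]
Step 13: x=[9.3058] v=[-1.1034]
Step 14: x=[9.2468] v=[-1.1800]
Step 15: x=[9.1841] v=[-1.2548]
Step 16: x=[9.1177] v=[-1.3277]
Step 17: x=[9.0478] v=[-1.3985]
Step 18: x=[8.9744] v=[-1.4672]
Step 19: x=[8.8977] v=[-1.5336]
Step 20: x=[8.8178] v=[-1.5977]
Step 21: x=[8.7348] v=[-1.6594]
Step 22: x=[8.6489] v=[-1.7185]
Step 23: x=[8.5602] v=[-1.7750]
Step 24: x=[8.4688] v=[-1.8288]
Step 25: x=[8.3748] v=[-1.8798]
Step 26: x=[8.2784] v=[-1.9279]
Step 27: x=[8.1797] v=[-1.9731]
Step 28: x=[8.0789] v=[-2.0153]
Step 29: x=[7.9762] v=[-2.0544]
Step 30: x=[7.8717] v=[-2.0903]
Step 31: x=[7.7656] v=[-2.1230]
Step 32: x=[7.6580] v=[-2.1525]
Step 33: x=[7.5491] v=[-2.1787]
Step 34: x=[7.4390] v=[-2.2016]
Step 35: x=[7.3279] v=[-2.2211]
Step 36: x=[7.2160] v=[-2.2372]
Step 37: x=[7.1035] v=[-2.2499]
Step 38: x=[6.9905] v=[-2.2592]
Step 39: x=[6.8773] v=[-2.2650]
Step 40: x=[6.7639] v=[-2.2674]
Step 41: x=[6.6506] v=[-2.2663]
Step 42: x=[6.5375] v=[-2.2617]
Step 43: x=[6.4248] v=[-2.2537]
Step 44: x=[6.3127] v=[-2.2422]
Step 45: x=[6.2013] v=[-2.2273]
Step 46: x=[6.0909] v=[-2.2090]
Step 47: x=[5.9815] v=[-2.1873]
Step 48: x=[5.8734] v=[-2.1623]
Step 49: x=[5.7667] v=[-2.1340]
Step 50: x=[5.6616] v=[-2.1024]
Step 51: x=[5.5582] v=[-2.0676]
Step 52: x=[5.4567] v=[-2.0297]
Step 53: x=[5.3573] v=[-1.9887]
Step 54: x=[5.2601] v=[-1.9446]
Step 55: x=[5.1652] v=[-1.8975]
Step 56: x=[5.0728] v=[-1.8476]
Step 57: x=[4.9831] v=[-1.7948]
Step 58: x=[4.8961] v=[-1.7393]
Step 59: x=[4.8120] v=[-1.6811]
Step 60: x=[4.7310] v=[-1.6204]
Step 61: x=[4.6531] v=[-1.5572]
Step 62: x=[4.5785] v=[-1.4916]
Step 63: x=[4.5073] v=[-1.4237]
Step 64: x=[4.4396] v=[-1.3536]
Step 65: x=[4.3755] v=[-1.2815]
Step 66: x=[4.3151] v=[-1.2074]
Step 67: x=[4.2585] v=[-1.1315]
Step 68: x=[4.2058] v=[-1.0538]
Step 69: x=[4.1571] v=[-0.9745]
Step 70: x=[4.1124] v=[-0.8937]
Step 71: x=[4.0718] v=[-0.8116]
Step 72: x=[4.0354] v=[-0.7282]
Step 73: x=[4.0032] v=[-0.6437]
Step 74: x=[3.9753] v=[-0.5582]
Step 75: x=[3.9517] v=[-0.4719]
Step 76: x=[3.9325] v=[-0.3849]
Step 77: x=[3.9176] v=[-0.2973]
Step 78: x=[3.9071] v=[-0.2092]
v[0] did not become non-negative within 78 steps; using fallback time=3.9000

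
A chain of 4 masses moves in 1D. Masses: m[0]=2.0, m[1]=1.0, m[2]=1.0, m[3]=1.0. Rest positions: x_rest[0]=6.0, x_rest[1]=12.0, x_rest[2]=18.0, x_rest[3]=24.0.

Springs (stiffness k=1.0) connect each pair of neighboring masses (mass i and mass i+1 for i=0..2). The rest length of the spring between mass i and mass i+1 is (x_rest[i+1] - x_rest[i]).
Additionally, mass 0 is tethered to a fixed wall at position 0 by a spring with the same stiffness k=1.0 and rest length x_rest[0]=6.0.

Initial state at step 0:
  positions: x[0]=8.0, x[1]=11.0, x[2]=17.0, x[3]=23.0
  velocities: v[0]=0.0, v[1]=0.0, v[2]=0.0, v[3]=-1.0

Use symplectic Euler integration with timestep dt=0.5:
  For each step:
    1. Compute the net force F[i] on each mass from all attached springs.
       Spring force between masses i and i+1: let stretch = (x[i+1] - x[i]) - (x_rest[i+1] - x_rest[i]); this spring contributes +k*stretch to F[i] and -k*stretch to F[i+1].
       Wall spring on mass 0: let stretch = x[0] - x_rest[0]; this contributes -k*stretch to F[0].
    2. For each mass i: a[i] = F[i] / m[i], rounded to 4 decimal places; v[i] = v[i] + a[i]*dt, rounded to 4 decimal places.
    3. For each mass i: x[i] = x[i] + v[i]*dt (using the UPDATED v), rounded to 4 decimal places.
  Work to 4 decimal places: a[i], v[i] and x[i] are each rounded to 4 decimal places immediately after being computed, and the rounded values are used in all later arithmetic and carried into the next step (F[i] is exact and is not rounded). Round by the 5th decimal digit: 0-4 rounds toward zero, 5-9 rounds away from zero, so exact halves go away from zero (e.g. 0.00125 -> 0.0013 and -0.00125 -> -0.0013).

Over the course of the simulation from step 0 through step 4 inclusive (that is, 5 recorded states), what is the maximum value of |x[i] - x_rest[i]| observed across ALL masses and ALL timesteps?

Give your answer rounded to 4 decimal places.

Step 0: x=[8.0000 11.0000 17.0000 23.0000] v=[0.0000 0.0000 0.0000 -1.0000]
Step 1: x=[7.3750 11.7500 17.0000 22.5000] v=[-1.2500 1.5000 0.0000 -1.0000]
Step 2: x=[6.3750 12.7188 17.0625 22.1250] v=[-2.0000 1.9375 0.1250 -0.7500]
Step 3: x=[5.3711 13.1876 17.3047 21.9844] v=[-2.0078 0.9375 0.4844 -0.2813]
Step 4: x=[4.6729 12.7315 17.6876 22.1739] v=[-1.3965 -0.9122 0.7657 0.3789]
Max displacement = 2.0156

Answer: 2.0156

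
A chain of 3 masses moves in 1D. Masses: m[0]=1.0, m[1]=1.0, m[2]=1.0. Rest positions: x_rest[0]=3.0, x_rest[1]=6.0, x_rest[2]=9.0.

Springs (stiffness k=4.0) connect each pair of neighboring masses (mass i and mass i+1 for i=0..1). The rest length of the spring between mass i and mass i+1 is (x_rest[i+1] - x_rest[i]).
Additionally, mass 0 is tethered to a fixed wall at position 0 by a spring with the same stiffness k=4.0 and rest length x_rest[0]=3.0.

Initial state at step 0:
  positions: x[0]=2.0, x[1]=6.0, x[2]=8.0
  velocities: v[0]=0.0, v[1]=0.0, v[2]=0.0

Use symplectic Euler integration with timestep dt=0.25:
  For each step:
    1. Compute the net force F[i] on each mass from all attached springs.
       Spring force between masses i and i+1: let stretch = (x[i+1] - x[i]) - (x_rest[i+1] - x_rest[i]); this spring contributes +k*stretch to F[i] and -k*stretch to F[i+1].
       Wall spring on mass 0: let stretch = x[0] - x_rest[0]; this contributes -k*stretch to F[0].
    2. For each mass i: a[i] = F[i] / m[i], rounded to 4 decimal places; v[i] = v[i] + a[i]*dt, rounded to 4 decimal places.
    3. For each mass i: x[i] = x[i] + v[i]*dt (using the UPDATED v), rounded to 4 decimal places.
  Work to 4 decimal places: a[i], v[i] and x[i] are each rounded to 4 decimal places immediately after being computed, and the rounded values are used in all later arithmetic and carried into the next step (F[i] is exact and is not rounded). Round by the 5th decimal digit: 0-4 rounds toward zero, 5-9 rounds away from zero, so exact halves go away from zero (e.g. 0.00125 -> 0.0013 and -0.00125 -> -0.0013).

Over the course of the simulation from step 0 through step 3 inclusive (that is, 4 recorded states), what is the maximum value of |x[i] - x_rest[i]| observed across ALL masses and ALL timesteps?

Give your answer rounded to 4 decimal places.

Step 0: x=[2.0000 6.0000 8.0000] v=[0.0000 0.0000 0.0000]
Step 1: x=[2.5000 5.5000 8.2500] v=[2.0000 -2.0000 1.0000]
Step 2: x=[3.1250 4.9375 8.5625] v=[2.5000 -2.2500 1.2500]
Step 3: x=[3.4219 4.8281 8.7188] v=[1.1875 -0.4375 0.6250]
Max displacement = 1.1719

Answer: 1.1719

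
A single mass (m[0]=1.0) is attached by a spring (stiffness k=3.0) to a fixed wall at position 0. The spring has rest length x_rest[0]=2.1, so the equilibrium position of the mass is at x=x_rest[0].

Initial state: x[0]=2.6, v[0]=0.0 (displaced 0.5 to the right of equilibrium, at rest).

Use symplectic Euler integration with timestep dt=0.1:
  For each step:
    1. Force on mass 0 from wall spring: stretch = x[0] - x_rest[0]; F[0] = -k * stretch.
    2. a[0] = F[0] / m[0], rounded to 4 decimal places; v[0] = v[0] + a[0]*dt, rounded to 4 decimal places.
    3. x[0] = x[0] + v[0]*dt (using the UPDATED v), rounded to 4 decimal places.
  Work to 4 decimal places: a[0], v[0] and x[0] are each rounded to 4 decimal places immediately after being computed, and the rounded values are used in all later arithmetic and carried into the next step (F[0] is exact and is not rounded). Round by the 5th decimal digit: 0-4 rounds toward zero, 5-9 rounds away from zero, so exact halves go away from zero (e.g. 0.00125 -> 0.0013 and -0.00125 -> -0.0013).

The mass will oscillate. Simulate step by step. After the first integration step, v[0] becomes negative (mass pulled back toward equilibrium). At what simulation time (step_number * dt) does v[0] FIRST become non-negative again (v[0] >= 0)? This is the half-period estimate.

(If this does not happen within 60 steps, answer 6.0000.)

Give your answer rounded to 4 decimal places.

Step 0: x=[2.6000] v=[0.0000]
Step 1: x=[2.5850] v=[-0.1500]
Step 2: x=[2.5555] v=[-0.2955]
Step 3: x=[2.5123] v=[-0.4322]
Step 4: x=[2.4567] v=[-0.5559]
Step 5: x=[2.3904] v=[-0.6629]
Step 6: x=[2.3154] v=[-0.7500]
Step 7: x=[2.2339] v=[-0.8146]
Step 8: x=[2.1484] v=[-0.8548]
Step 9: x=[2.0615] v=[-0.8693]
Step 10: x=[1.9757] v=[-0.8578]
Step 11: x=[1.8937] v=[-0.8205]
Step 12: x=[1.8178] v=[-0.7586]
Step 13: x=[1.7504] v=[-0.6739]
Step 14: x=[1.6935] v=[-0.5690]
Step 15: x=[1.6488] v=[-0.4471]
Step 16: x=[1.6176] v=[-0.3117]
Step 17: x=[1.6009] v=[-0.1670]
Step 18: x=[1.5992] v=[-0.0173]
Step 19: x=[1.6125] v=[0.1329]
First v>=0 after going negative at step 19, time=1.9000

Answer: 1.9000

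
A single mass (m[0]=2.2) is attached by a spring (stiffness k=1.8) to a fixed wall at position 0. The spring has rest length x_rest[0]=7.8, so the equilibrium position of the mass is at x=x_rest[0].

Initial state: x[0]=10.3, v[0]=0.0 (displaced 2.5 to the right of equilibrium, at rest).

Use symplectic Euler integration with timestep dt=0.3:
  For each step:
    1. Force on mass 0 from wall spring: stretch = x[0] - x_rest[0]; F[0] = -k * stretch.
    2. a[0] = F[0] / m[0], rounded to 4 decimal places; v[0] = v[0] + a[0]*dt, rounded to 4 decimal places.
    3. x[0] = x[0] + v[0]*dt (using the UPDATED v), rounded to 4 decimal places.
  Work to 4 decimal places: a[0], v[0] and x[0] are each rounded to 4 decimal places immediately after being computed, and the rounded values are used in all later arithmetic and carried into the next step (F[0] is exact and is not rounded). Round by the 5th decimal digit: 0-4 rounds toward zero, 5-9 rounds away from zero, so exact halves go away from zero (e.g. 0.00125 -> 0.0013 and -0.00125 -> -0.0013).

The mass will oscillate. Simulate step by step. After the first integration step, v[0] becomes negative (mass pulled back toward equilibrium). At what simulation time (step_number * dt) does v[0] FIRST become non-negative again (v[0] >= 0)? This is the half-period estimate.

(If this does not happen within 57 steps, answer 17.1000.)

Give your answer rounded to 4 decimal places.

Answer: 3.6000

Derivation:
Step 0: x=[10.3000] v=[0.0000]
Step 1: x=[10.1159] v=[-0.6137]
Step 2: x=[9.7613] v=[-1.1821]
Step 3: x=[9.2623] v=[-1.6635]
Step 4: x=[8.6556] v=[-2.0224]
Step 5: x=[7.9859] v=[-2.2324]
Step 6: x=[7.3025] v=[-2.2780]
Step 7: x=[6.6557] v=[-2.1559]
Step 8: x=[6.0932] v=[-1.8750]
Step 9: x=[5.6564] v=[-1.4561]
Step 10: x=[5.3774] v=[-0.9299]
Step 11: x=[5.2768] v=[-0.3353]
Step 12: x=[5.3620] v=[0.2840]
First v>=0 after going negative at step 12, time=3.6000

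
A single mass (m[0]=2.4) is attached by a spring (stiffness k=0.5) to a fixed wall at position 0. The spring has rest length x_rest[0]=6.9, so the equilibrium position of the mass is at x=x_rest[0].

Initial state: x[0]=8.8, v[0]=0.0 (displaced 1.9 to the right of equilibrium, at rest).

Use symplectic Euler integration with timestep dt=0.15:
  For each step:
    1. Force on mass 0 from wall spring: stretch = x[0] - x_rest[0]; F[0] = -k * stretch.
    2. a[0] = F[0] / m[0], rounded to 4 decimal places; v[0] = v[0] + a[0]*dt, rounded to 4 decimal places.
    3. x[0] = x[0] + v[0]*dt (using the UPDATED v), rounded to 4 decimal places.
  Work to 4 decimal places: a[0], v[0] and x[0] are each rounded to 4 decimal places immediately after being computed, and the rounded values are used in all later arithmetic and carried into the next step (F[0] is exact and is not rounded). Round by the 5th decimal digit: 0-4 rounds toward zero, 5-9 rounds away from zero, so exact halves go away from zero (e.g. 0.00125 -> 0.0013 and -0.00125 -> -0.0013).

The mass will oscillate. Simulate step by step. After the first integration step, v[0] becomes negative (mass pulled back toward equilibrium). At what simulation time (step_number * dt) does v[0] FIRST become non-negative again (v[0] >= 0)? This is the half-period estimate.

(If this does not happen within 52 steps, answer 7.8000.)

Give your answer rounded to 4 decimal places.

Step 0: x=[8.8000] v=[0.0000]
Step 1: x=[8.7911] v=[-0.0594]
Step 2: x=[8.7733] v=[-0.1185]
Step 3: x=[8.7468] v=[-0.1770]
Step 4: x=[8.7116] v=[-0.2347]
Step 5: x=[8.6679] v=[-0.2913]
Step 6: x=[8.6159] v=[-0.3465]
Step 7: x=[8.5559] v=[-0.4001]
Step 8: x=[8.4881] v=[-0.4519]
Step 9: x=[8.4129] v=[-0.5015]
Step 10: x=[8.3306] v=[-0.5488]
Step 11: x=[8.2416] v=[-0.5935]
Step 12: x=[8.1463] v=[-0.6354]
Step 13: x=[8.0452] v=[-0.6743]
Step 14: x=[7.9387] v=[-0.7101]
Step 15: x=[7.8273] v=[-0.7426]
Step 16: x=[7.7116] v=[-0.7716]
Step 17: x=[7.5921] v=[-0.7970]
Step 18: x=[7.4693] v=[-0.8186]
Step 19: x=[7.3438] v=[-0.8364]
Step 20: x=[7.2163] v=[-0.8503]
Step 21: x=[7.0873] v=[-0.8602]
Step 22: x=[6.9574] v=[-0.8661]
Step 23: x=[6.8272] v=[-0.8679]
Step 24: x=[6.6974] v=[-0.8656]
Step 25: x=[6.5685] v=[-0.8593]
Step 26: x=[6.4412] v=[-0.8489]
Step 27: x=[6.3160] v=[-0.8346]
Step 28: x=[6.1936] v=[-0.8163]
Step 29: x=[6.0745] v=[-0.7942]
Step 30: x=[5.9592] v=[-0.7684]
Step 31: x=[5.8484] v=[-0.7390]
Step 32: x=[5.7425] v=[-0.7061]
Step 33: x=[5.6420] v=[-0.6699]
Step 34: x=[5.5474] v=[-0.6306]
Step 35: x=[5.4592] v=[-0.5883]
Step 36: x=[5.3777] v=[-0.5433]
Step 37: x=[5.3033] v=[-0.4957]
Step 38: x=[5.2364] v=[-0.4458]
Step 39: x=[5.1773] v=[-0.3938]
Step 40: x=[5.1263] v=[-0.3400]
Step 41: x=[5.0836] v=[-0.2846]
Step 42: x=[5.0494] v=[-0.2278]
Step 43: x=[5.0239] v=[-0.1700]
Step 44: x=[5.0072] v=[-0.1114]
Step 45: x=[4.9994] v=[-0.0523]
Step 46: x=[5.0005] v=[0.0071]
First v>=0 after going negative at step 46, time=6.9000

Answer: 6.9000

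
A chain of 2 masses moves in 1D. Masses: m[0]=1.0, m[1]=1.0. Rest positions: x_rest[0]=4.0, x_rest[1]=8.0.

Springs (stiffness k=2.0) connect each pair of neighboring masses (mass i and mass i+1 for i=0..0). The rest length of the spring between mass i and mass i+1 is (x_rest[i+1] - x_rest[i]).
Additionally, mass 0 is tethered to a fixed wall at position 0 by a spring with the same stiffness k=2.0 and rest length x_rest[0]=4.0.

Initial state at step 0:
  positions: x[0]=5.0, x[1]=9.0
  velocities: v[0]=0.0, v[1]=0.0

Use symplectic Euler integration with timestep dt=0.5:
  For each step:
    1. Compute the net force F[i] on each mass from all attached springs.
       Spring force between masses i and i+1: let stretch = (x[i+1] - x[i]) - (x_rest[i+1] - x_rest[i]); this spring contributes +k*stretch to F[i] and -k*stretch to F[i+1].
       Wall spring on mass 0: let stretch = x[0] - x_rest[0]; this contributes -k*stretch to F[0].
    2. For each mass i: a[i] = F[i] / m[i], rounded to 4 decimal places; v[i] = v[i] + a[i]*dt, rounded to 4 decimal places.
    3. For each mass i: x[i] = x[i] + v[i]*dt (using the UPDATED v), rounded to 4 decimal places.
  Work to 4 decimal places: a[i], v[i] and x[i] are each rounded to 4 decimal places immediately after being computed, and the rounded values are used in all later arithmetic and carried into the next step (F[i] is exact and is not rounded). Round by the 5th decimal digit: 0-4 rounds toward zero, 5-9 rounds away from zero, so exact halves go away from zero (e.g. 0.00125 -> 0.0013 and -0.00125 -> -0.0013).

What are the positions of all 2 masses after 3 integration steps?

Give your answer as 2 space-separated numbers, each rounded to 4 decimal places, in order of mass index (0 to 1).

Answer: 3.8750 8.1250

Derivation:
Step 0: x=[5.0000 9.0000] v=[0.0000 0.0000]
Step 1: x=[4.5000 9.0000] v=[-1.0000 0.0000]
Step 2: x=[4.0000 8.7500] v=[-1.0000 -0.5000]
Step 3: x=[3.8750 8.1250] v=[-0.2500 -1.2500]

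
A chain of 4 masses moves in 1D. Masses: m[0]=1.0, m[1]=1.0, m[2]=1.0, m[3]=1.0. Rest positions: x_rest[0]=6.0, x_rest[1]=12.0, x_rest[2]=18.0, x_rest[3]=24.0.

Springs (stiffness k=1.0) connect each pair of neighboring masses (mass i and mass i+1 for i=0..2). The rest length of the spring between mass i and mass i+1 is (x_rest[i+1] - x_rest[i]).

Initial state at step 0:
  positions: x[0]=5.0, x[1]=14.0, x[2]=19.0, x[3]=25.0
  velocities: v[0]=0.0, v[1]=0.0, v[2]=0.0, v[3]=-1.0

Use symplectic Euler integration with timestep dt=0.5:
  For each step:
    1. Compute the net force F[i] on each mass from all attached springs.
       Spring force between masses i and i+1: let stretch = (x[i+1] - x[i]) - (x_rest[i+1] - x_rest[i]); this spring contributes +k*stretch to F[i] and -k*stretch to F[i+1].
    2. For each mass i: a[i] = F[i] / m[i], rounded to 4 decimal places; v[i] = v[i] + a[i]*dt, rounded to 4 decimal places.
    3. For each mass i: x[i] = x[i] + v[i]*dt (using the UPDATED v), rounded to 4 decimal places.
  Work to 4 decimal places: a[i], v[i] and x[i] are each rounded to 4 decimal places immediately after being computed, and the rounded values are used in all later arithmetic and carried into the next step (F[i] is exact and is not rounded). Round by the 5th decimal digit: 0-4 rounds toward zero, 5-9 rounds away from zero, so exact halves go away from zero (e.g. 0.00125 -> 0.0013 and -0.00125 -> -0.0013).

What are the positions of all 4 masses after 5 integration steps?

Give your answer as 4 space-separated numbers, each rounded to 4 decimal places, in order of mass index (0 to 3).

Step 0: x=[5.0000 14.0000 19.0000 25.0000] v=[0.0000 0.0000 0.0000 -1.0000]
Step 1: x=[5.7500 13.0000 19.2500 24.5000] v=[1.5000 -2.0000 0.5000 -1.0000]
Step 2: x=[6.8125 11.7500 19.2500 24.1875] v=[2.1250 -2.5000 0.0000 -0.6250]
Step 3: x=[7.6094 11.1406 18.6094 24.1406] v=[1.5938 -1.2188 -1.2813 -0.0938]
Step 4: x=[7.7891 11.5156 17.4844 24.2109] v=[0.3594 0.7500 -2.2501 0.1406]
Step 5: x=[7.4004 12.4512 16.5488 24.0996] v=[-0.7774 1.8712 -1.8713 -0.2227]

Answer: 7.4004 12.4512 16.5488 24.0996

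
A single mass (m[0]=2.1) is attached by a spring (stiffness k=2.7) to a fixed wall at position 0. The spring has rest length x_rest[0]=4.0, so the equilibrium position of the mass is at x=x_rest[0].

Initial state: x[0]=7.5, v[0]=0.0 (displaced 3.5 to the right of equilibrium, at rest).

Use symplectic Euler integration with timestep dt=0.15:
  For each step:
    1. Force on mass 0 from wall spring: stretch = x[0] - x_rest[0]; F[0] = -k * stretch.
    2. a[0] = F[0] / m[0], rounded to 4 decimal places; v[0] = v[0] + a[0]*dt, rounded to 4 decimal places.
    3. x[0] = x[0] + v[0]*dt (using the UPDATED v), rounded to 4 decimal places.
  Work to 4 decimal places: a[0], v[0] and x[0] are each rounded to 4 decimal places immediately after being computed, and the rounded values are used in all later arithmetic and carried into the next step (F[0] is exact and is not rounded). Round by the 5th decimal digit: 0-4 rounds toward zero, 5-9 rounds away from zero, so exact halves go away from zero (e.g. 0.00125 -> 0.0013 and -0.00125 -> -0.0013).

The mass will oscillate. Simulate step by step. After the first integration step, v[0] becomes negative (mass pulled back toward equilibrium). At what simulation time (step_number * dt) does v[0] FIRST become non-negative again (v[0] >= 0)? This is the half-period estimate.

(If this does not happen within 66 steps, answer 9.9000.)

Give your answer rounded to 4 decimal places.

Step 0: x=[7.5000] v=[0.0000]
Step 1: x=[7.3988] v=[-0.6750]
Step 2: x=[7.1992] v=[-1.3305]
Step 3: x=[6.9071] v=[-1.9475]
Step 4: x=[6.5309] v=[-2.5082]
Step 5: x=[6.0815] v=[-2.9963]
Step 6: x=[5.5718] v=[-3.3977]
Step 7: x=[5.0167] v=[-3.7008]
Step 8: x=[4.4322] v=[-3.8969]
Step 9: x=[3.8352] v=[-3.9803]
Step 10: x=[3.2429] v=[-3.9485]
Step 11: x=[2.6725] v=[-3.8025]
Step 12: x=[2.1405] v=[-3.5465]
Step 13: x=[1.6623] v=[-3.1879]
Step 14: x=[1.2517] v=[-2.7371]
Step 15: x=[0.9206] v=[-2.2071]
Step 16: x=[0.6786] v=[-1.6132]
Step 17: x=[0.5327] v=[-0.9726]
Step 18: x=[0.4871] v=[-0.3039]
Step 19: x=[0.5431] v=[0.3736]
First v>=0 after going negative at step 19, time=2.8500

Answer: 2.8500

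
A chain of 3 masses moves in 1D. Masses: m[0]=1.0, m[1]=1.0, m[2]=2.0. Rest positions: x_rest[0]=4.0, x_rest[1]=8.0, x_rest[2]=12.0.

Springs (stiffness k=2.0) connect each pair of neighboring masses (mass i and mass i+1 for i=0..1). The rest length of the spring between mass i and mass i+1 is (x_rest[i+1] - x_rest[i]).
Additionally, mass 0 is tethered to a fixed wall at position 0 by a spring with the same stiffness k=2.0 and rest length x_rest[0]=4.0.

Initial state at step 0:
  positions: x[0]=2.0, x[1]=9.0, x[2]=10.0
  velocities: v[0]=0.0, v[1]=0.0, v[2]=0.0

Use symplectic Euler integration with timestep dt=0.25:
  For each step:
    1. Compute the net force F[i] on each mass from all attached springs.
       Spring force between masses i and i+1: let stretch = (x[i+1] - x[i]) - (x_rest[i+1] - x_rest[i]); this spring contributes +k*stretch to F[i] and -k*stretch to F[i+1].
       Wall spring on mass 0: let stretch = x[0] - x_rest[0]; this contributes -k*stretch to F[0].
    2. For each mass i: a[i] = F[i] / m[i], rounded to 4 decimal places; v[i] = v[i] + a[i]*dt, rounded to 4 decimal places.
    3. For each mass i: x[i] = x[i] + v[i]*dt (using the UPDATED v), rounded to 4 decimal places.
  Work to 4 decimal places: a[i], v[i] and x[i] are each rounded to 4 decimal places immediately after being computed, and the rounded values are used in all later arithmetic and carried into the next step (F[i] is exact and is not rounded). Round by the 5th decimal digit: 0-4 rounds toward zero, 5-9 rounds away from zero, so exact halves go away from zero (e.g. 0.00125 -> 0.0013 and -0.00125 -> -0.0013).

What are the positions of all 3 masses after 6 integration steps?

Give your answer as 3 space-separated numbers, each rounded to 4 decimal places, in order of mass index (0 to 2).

Answer: 4.3360 5.9223 11.3222

Derivation:
Step 0: x=[2.0000 9.0000 10.0000] v=[0.0000 0.0000 0.0000]
Step 1: x=[2.6250 8.2500 10.1875] v=[2.5000 -3.0000 0.7500]
Step 2: x=[3.6250 7.0391 10.5039] v=[4.0000 -4.8438 1.2656]
Step 3: x=[4.5987 5.8345 10.8538] v=[3.8946 -4.8185 1.3994]
Step 4: x=[5.1520 5.1028 11.1400] v=[2.2132 -2.9268 1.1446]
Step 5: x=[5.0552 5.1319 11.2988] v=[-0.3874 0.1164 0.6353]
Step 6: x=[4.3360 5.9223 11.3222] v=[-2.8767 3.1615 0.0936]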